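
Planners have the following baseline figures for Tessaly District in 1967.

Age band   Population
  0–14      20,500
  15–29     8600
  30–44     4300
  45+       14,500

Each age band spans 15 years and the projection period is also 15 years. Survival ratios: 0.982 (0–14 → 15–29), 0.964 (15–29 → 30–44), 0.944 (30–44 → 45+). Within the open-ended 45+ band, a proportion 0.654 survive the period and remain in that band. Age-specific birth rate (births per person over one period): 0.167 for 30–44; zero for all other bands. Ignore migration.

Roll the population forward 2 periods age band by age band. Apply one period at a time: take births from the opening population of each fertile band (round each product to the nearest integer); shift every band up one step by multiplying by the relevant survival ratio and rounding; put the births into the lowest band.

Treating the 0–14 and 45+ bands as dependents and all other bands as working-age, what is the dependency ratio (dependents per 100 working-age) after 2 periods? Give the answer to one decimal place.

89.8

— Period 1 —
Births: 4300 * 0.167 = 718
15–29: 20500 * 0.982 = 20131
30–44: 8600 * 0.964 = 8290
45+: 4300 * 0.944 + 14500 * 0.654 = 4059 + 9483 = 13542
Giving 718 / 20131 / 8290 / 13542.
— Period 2 —
Births: 8290 * 0.167 = 1384
15–29: 718 * 0.982 = 705
30–44: 20131 * 0.964 = 19406
45+: 8290 * 0.944 + 13542 * 0.654 = 7826 + 8856 = 16682
Giving 1384 / 705 / 19406 / 16682.
Dependents (band 0–14 + band 45+) = 1384 + 16682 = 18066; working-age = 20111; ratio = 18066/20111 × 100 = 89.8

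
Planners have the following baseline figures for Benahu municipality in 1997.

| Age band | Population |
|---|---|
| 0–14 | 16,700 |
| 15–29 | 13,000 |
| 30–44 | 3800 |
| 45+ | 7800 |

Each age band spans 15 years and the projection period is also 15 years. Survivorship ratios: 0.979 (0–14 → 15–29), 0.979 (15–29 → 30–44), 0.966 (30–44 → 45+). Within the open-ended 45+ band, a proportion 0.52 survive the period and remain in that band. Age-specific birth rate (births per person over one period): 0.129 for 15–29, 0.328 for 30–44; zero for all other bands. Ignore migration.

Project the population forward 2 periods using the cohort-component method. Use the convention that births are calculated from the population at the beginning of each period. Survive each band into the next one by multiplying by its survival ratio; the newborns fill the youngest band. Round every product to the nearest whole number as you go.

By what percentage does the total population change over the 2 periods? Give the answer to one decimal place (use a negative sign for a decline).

0.4

Call the bands 1 to 4, youngest first.
After projecting period 1:
Births: 13000 × 0.129 = 1677, 3800 × 0.328 = 1246 → total 2923
Band 2: 16700 × 0.979 = 16349
Band 3: 13000 × 0.979 = 12727
Band 4: 3800 × 0.966 + 7800 × 0.52 = 3671 + 4056 = 7727
→ [2923, 16349, 12727, 7727]
After projecting period 2:
Births: 16349 × 0.129 = 2109, 12727 × 0.328 = 4174 → total 6283
Band 2: 2923 × 0.979 = 2862
Band 3: 16349 × 0.979 = 16006
Band 4: 12727 × 0.966 + 7727 × 0.52 = 12294 + 4018 = 16312
→ [6283, 2862, 16006, 16312]
Total: 41300 → 41463; change = 163; percentage change = 0.4%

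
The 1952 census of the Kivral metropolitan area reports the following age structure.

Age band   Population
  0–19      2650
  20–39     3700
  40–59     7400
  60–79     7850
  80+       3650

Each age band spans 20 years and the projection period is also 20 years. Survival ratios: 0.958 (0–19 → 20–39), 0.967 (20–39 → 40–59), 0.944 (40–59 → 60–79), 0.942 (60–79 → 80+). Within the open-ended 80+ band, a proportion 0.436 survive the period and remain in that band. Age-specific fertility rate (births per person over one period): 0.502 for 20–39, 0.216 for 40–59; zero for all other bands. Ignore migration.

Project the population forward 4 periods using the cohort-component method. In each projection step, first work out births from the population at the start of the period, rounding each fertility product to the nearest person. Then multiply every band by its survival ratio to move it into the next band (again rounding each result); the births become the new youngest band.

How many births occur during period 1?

[period 1]
Births: 3700 × 0.502 = 1857, 7400 × 0.216 = 1598 — total 3455
20–39: 2650 × 0.958 = 2539
40–59: 3700 × 0.967 = 3578
60–79: 7400 × 0.944 = 6986
80+: 7850 × 0.942 + 3650 × 0.436 = 7395 + 1591 = 8986
Giving 3455 / 2539 / 3578 / 6986 / 8986.

3455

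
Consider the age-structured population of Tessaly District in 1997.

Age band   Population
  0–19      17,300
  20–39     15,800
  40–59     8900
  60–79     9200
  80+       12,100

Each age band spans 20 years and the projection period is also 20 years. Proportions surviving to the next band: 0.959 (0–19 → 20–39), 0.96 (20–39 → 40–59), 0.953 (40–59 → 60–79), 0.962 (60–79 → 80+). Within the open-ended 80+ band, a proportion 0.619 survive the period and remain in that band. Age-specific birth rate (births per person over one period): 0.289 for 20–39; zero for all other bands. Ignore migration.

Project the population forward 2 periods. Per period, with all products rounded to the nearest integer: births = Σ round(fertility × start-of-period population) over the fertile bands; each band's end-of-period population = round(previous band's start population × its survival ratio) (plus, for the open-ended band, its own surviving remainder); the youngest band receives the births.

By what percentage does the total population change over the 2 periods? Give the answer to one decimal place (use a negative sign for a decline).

-8.6

After projecting period 1:
Births: 15800 * 0.289 = 4566
20–39: 17300 * 0.959 = 16591
40–59: 15800 * 0.96 = 15168
60–79: 8900 * 0.953 = 8482
80+: 9200 * 0.962 + 12100 * 0.619 = 8850 + 7490 = 16340
Giving 4566 / 16591 / 15168 / 8482 / 16340.
After projecting period 2:
Births: 16591 * 0.289 = 4795
20–39: 4566 * 0.959 = 4379
40–59: 16591 * 0.96 = 15927
60–79: 15168 * 0.953 = 14455
80+: 8482 * 0.962 + 16340 * 0.619 = 8160 + 10114 = 18274
Giving 4795 / 4379 / 15927 / 14455 / 18274.
Total: 63300 → 57830; change = -5470; percentage change = -8.6%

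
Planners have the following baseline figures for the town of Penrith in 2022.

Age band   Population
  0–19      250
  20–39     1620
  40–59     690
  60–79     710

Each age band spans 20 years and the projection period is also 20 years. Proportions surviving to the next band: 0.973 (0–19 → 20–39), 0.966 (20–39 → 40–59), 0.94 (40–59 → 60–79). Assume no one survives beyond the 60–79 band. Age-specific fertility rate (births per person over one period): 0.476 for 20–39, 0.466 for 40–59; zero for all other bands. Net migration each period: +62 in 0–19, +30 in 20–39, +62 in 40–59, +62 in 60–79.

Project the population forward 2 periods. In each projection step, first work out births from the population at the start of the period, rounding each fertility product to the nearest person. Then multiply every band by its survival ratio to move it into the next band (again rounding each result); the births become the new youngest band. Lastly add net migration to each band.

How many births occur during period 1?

1093

Call the groups 1 to 4, youngest first.
Period 1.
Births: 1620 * 0.476 = 771 ; 690 * 0.466 = 322 → 1093
Group 2: 250 * 0.973 = 243
Group 3: 1620 * 0.966 = 1565
Group 4: 690 * 0.94 = 649
Net migration: Group 1 + 62 → 1155; Group 2 + 30 → 273; Group 3 + 62 → 1627; Group 4 + 62 → 711
Population now: 0–19=1155, 20–39=273, 40–59=1627, 60–79=711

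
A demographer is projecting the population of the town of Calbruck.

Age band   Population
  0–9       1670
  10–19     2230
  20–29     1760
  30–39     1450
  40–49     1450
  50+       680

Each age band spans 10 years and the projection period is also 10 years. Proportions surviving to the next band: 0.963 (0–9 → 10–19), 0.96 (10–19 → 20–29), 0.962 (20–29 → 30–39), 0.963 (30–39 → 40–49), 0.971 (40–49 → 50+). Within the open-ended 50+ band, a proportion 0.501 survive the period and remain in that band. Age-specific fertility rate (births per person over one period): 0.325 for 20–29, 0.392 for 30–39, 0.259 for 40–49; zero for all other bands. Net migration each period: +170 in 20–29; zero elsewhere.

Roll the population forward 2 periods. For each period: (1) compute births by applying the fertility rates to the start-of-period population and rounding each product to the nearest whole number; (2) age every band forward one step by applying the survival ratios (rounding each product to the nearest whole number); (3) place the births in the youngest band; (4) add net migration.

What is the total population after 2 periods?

After projecting period 1:
Births: 1760 × 0.325 = 572  |  1450 × 0.392 = 568  |  1450 × 0.259 = 376 — total 1516
10–19: 1670 × 0.963 = 1608
20–29: 2230 × 0.96 = 2141
30–39: 1760 × 0.962 = 1693
40–49: 1450 × 0.963 = 1396
50+: 1450 × 0.971 + 680 × 0.501 = 1408 + 341 = 1749
Net migration: 20–29 + 170 → 2311
End of period: [1516, 1608, 2311, 1693, 1396, 1749]
After projecting period 2:
Births: 2311 × 0.325 = 751  |  1693 × 0.392 = 664  |  1396 × 0.259 = 362 — total 1777
10–19: 1516 × 0.963 = 1460
20–29: 1608 × 0.96 = 1544
30–39: 2311 × 0.962 = 2223
40–49: 1693 × 0.963 = 1630
50+: 1396 × 0.971 + 1749 × 0.501 = 1356 + 876 = 2232
Net migration: 20–29 + 170 → 1714
End of period: [1777, 1460, 1714, 2223, 1630, 2232]
Total after period 2: 1777 + 1460 + 1714 + 2223 + 1630 + 2232 = 11036

11036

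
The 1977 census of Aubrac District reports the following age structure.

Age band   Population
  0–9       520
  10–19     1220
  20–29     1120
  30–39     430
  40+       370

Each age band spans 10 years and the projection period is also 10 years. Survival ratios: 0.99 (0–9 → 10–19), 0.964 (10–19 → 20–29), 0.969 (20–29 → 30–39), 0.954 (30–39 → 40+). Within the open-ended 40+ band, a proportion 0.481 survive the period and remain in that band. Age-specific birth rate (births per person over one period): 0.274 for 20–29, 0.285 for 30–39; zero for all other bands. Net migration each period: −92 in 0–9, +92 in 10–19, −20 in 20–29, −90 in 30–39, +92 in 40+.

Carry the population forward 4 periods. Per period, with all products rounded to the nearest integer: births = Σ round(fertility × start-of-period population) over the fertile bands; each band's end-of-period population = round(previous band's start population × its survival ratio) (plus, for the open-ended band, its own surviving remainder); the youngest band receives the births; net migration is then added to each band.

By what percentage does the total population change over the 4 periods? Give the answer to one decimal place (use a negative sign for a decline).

-23.6

Period 1:
Births: 1120 * 0.274 = 307 ; 430 * 0.285 = 123 → 430
10–19: 520 * 0.99 = 515
20–29: 1220 * 0.964 = 1176
30–39: 1120 * 0.969 = 1085
40+: 430 * 0.954 + 370 * 0.481 = 410 + 178 = 588
Net migration: 0–9 − 92 → 338; 10–19 + 92 → 607; 20–29 − 20 → 1156; 30–39 − 90 → 995; 40+ + 92 → 680
End of period: [338, 607, 1156, 995, 680]
Period 2:
Births: 1156 * 0.274 = 317 ; 995 * 0.285 = 284 → 601
10–19: 338 * 0.99 = 335
20–29: 607 * 0.964 = 585
30–39: 1156 * 0.969 = 1120
40+: 995 * 0.954 + 680 * 0.481 = 949 + 327 = 1276
Net migration: 0–9 − 92 → 509; 10–19 + 92 → 427; 20–29 − 20 → 565; 30–39 − 90 → 1030; 40+ + 92 → 1368
End of period: [509, 427, 565, 1030, 1368]
Period 3:
Births: 565 * 0.274 = 155 ; 1030 * 0.285 = 294 → 449
10–19: 509 * 0.99 = 504
20–29: 427 * 0.964 = 412
30–39: 565 * 0.969 = 547
40+: 1030 * 0.954 + 1368 * 0.481 = 983 + 658 = 1641
Net migration: 0–9 − 92 → 357; 10–19 + 92 → 596; 20–29 − 20 → 392; 30–39 − 90 → 457; 40+ + 92 → 1733
End of period: [357, 596, 392, 457, 1733]
Period 4:
Births: 392 * 0.274 = 107 ; 457 * 0.285 = 130 → 237
10–19: 357 * 0.99 = 353
20–29: 596 * 0.964 = 575
30–39: 392 * 0.969 = 380
40+: 457 * 0.954 + 1733 * 0.481 = 436 + 834 = 1270
Net migration: 0–9 − 92 → 145; 10–19 + 92 → 445; 20–29 − 20 → 555; 30–39 − 90 → 290; 40+ + 92 → 1362
End of period: [145, 445, 555, 290, 1362]
Total: 3660 → 2797; change = -863; percentage change = -23.6%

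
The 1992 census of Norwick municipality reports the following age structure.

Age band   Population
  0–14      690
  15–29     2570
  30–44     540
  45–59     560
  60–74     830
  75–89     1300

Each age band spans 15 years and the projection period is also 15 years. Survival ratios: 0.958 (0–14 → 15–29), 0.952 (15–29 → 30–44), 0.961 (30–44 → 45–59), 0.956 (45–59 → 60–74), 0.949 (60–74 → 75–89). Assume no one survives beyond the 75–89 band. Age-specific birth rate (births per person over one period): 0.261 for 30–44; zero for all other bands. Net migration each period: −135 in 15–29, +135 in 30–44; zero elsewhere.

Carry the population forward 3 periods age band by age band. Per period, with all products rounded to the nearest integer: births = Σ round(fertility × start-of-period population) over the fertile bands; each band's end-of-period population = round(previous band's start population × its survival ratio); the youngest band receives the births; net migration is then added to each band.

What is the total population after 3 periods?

After projecting period 1:
Births: 540 × 0.261 = 141
15–29: 690 × 0.958 = 661
30–44: 2570 × 0.952 = 2447
45–59: 540 × 0.961 = 519
60–74: 560 × 0.956 = 535
75–89: 830 × 0.949 = 788
Net migration: 15–29 − 135 → 526; 30–44 + 135 → 2582
Population now: 0–14=141, 15–29=526, 30–44=2582, 45–59=519, 60–74=535, 75–89=788
After projecting period 2:
Births: 2582 × 0.261 = 674
15–29: 141 × 0.958 = 135
30–44: 526 × 0.952 = 501
45–59: 2582 × 0.961 = 2481
60–74: 519 × 0.956 = 496
75–89: 535 × 0.949 = 508
Net migration: 15–29 − 135 → 0; 30–44 + 135 → 636
Population now: 0–14=674, 15–29=0, 30–44=636, 45–59=2481, 60–74=496, 75–89=508
After projecting period 3:
Births: 636 × 0.261 = 166
15–29: 674 × 0.958 = 646
30–44: 0 × 0.952 = 0
45–59: 636 × 0.961 = 611
60–74: 2481 × 0.956 = 2372
75–89: 496 × 0.949 = 471
Net migration: 15–29 − 135 → 511; 30–44 + 135 → 135
Population now: 0–14=166, 15–29=511, 30–44=135, 45–59=611, 60–74=2372, 75–89=471
Total after period 3: 166 + 511 + 135 + 611 + 2372 + 471 = 4266

4266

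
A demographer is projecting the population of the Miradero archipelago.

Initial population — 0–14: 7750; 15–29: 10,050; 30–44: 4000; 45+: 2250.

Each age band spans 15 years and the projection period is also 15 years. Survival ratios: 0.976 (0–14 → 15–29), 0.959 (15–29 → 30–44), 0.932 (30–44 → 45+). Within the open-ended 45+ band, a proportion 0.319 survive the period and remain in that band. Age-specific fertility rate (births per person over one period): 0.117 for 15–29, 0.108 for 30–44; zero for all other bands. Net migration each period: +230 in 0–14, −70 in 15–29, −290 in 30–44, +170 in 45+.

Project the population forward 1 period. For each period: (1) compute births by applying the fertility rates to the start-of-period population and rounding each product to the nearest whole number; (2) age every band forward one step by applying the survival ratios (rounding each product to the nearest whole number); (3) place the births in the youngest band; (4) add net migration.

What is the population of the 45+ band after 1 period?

Let band 1 be 0–14 through band 4 = 45+.
Period 1:
Births: 10050 × 0.117 = 1176  |  4000 × 0.108 = 432 — total 1608
Band 2: 7750 × 0.976 = 7564
Band 3: 10050 × 0.959 = 9638
Band 4: 4000 × 0.932 + 2250 × 0.319 = 3728 + 718 = 4446
Net migration: Band 1 + 230 → 1838; Band 2 − 70 → 7494; Band 3 − 290 → 9348; Band 4 + 170 → 4616
Giving 1838 / 7494 / 9348 / 4616.

4616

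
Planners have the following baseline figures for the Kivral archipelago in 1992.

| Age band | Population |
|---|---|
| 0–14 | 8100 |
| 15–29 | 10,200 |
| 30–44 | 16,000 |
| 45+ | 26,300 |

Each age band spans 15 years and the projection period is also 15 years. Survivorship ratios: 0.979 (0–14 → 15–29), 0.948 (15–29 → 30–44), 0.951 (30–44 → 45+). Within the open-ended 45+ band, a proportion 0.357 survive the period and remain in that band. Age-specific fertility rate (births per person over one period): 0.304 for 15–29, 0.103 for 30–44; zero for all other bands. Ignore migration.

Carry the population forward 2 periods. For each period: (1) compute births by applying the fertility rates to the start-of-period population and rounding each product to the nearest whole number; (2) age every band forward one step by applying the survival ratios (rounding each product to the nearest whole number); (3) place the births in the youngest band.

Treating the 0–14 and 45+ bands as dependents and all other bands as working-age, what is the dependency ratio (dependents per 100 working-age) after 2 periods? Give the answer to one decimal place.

(Groups numbered youngest = 1 to oldest = 4.)
[period 1]
Births: 10200 × 0.304 = 3101  |  16000 × 0.103 = 1648 ⇒ total 4749
Group 2: 8100 × 0.979 = 7930
Group 3: 10200 × 0.948 = 9670
Group 4: 16000 × 0.951 + 26300 × 0.357 = 15216 + 9389 = 24605
Giving 4749 / 7930 / 9670 / 24605.
[period 2]
Births: 7930 × 0.304 = 2411  |  9670 × 0.103 = 996 ⇒ total 3407
Group 2: 4749 × 0.979 = 4649
Group 3: 7930 × 0.948 = 7518
Group 4: 9670 × 0.951 + 24605 × 0.357 = 9196 + 8784 = 17980
Giving 3407 / 4649 / 7518 / 17980.
Dependents (band 0–14 + band 45+) = 3407 + 17980 = 21387; working-age = 12167; ratio = 21387/12167 × 100 = 175.8

175.8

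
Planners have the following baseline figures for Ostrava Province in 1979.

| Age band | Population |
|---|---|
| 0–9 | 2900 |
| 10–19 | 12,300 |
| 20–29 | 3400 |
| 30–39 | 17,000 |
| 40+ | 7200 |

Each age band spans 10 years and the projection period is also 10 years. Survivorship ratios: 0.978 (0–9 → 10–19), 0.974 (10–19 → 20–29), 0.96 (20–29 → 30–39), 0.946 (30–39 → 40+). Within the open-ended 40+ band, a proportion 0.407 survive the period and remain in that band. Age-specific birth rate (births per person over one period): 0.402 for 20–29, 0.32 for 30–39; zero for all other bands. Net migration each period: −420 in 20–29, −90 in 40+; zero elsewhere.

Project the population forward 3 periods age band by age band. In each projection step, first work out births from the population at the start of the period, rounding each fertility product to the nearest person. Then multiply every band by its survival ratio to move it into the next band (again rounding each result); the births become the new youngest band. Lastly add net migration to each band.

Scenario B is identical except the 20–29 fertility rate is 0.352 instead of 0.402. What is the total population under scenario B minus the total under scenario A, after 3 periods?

-844

Period 1.
Births: 3400 * 0.402 = 1367, 17000 * 0.32 = 5440 — total 6807
10–19: 2900 * 0.978 = 2836
20–29: 12300 * 0.974 = 11980
30–39: 3400 * 0.96 = 3264
40+: 17000 * 0.946 + 7200 * 0.407 = 16082 + 2930 = 19012
Net migration: 20–29 − 420 → 11560; 40+ − 90 → 18922
End of period: [6807, 2836, 11560, 3264, 18922]
Period 2.
Births: 11560 * 0.402 = 4647, 3264 * 0.32 = 1044 — total 5691
10–19: 6807 * 0.978 = 6657
20–29: 2836 * 0.974 = 2762
30–39: 11560 * 0.96 = 11098
40+: 3264 * 0.946 + 18922 * 0.407 = 3088 + 7701 = 10789
Net migration: 20–29 − 420 → 2342; 40+ − 90 → 10699
End of period: [5691, 6657, 2342, 11098, 10699]
Period 3.
Births: 2342 * 0.402 = 941, 11098 * 0.32 = 3551 — total 4492
10–19: 5691 * 0.978 = 5566
20–29: 6657 * 0.974 = 6484
30–39: 2342 * 0.96 = 2248
40+: 11098 * 0.946 + 10699 * 0.407 = 10499 + 4354 = 14853
Net migration: 20–29 − 420 → 6064; 40+ − 90 → 14763
End of period: [4492, 5566, 6064, 2248, 14763]
Scenario A total after 3 periods: 33133
Scenario B projection —
Period 1.
Births: 3400 * 0.352 = 1197, 17000 * 0.32 = 5440 — total 6637
10–19: 2900 * 0.978 = 2836
20–29: 12300 * 0.974 = 11980
30–39: 3400 * 0.96 = 3264
40+: 17000 * 0.946 + 7200 * 0.407 = 16082 + 2930 = 19012
Net migration: 20–29 − 420 → 11560; 40+ − 90 → 18922
End of period: [6637, 2836, 11560, 3264, 18922]
Period 2.
Births: 11560 * 0.352 = 4069, 3264 * 0.32 = 1044 — total 5113
10–19: 6637 * 0.978 = 6491
20–29: 2836 * 0.974 = 2762
30–39: 11560 * 0.96 = 11098
40+: 3264 * 0.946 + 18922 * 0.407 = 3088 + 7701 = 10789
Net migration: 20–29 − 420 → 2342; 40+ − 90 → 10699
End of period: [5113, 6491, 2342, 11098, 10699]
Period 3.
Births: 2342 * 0.352 = 824, 11098 * 0.32 = 3551 — total 4375
10–19: 5113 * 0.978 = 5001
20–29: 6491 * 0.974 = 6322
30–39: 2342 * 0.96 = 2248
40+: 11098 * 0.946 + 10699 * 0.407 = 10499 + 4354 = 14853
Net migration: 20–29 − 420 → 5902; 40+ − 90 → 14763
End of period: [4375, 5001, 5902, 2248, 14763]
Scenario B total after 3 periods: 32289
Difference B − A = 32289 − 33133 = -844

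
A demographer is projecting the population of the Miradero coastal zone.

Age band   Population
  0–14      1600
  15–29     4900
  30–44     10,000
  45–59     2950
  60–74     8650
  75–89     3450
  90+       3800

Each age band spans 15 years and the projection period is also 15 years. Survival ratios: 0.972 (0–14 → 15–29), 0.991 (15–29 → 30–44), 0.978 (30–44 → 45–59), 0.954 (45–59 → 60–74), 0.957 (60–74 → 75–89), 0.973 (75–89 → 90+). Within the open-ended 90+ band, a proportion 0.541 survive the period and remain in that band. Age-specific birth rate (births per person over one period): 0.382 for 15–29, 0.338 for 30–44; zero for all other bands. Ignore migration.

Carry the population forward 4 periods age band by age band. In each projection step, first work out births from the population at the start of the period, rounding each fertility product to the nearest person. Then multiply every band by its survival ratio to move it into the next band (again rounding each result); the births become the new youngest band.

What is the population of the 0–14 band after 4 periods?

Numbering the groups 1..7 from youngest to oldest:
Period 1.
Births: 4900 × 0.382 = 1872, 10000 × 0.338 = 3380 → 5252
Group 2: 1600 × 0.972 = 1555
Group 3: 4900 × 0.991 = 4856
Group 4: 10000 × 0.978 = 9780
Group 5: 2950 × 0.954 = 2814
Group 6: 8650 × 0.957 = 8278
Group 7: 3450 × 0.973 + 3800 × 0.541 = 3357 + 2056 = 5413
End of period: [5252, 1555, 4856, 9780, 2814, 8278, 5413]
Period 2.
Births: 1555 × 0.382 = 594, 4856 × 0.338 = 1641 → 2235
Group 2: 5252 × 0.972 = 5105
Group 3: 1555 × 0.991 = 1541
Group 4: 4856 × 0.978 = 4749
Group 5: 9780 × 0.954 = 9330
Group 6: 2814 × 0.957 = 2693
Group 7: 8278 × 0.973 + 5413 × 0.541 = 8054 + 2928 = 10982
End of period: [2235, 5105, 1541, 4749, 9330, 2693, 10982]
Period 3.
Births: 5105 × 0.382 = 1950, 1541 × 0.338 = 521 → 2471
Group 2: 2235 × 0.972 = 2172
Group 3: 5105 × 0.991 = 5059
Group 4: 1541 × 0.978 = 1507
Group 5: 4749 × 0.954 = 4531
Group 6: 9330 × 0.957 = 8929
Group 7: 2693 × 0.973 + 10982 × 0.541 = 2620 + 5941 = 8561
End of period: [2471, 2172, 5059, 1507, 4531, 8929, 8561]
Period 4.
Births: 2172 × 0.382 = 830, 5059 × 0.338 = 1710 → 2540
Group 2: 2471 × 0.972 = 2402
Group 3: 2172 × 0.991 = 2152
Group 4: 5059 × 0.978 = 4948
Group 5: 1507 × 0.954 = 1438
Group 6: 4531 × 0.957 = 4336
Group 7: 8929 × 0.973 + 8561 × 0.541 = 8688 + 4632 = 13320
End of period: [2540, 2402, 2152, 4948, 1438, 4336, 13320]

2540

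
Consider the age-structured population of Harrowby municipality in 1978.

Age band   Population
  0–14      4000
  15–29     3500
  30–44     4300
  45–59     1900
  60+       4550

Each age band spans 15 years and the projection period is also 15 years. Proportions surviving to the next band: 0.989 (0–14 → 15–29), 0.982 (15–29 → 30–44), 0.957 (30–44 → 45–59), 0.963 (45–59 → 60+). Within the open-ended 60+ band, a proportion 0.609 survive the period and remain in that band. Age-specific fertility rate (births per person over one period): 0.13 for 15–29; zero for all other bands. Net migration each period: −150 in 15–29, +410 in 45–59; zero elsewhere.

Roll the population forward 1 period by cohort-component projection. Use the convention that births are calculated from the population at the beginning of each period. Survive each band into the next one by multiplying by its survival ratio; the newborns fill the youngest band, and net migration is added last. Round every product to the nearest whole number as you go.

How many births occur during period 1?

Period 1:
Births: 3500 × 0.13 = 455
15–29: 4000 × 0.989 = 3956
30–44: 3500 × 0.982 = 3437
45–59: 4300 × 0.957 = 4115
60+: 1900 × 0.963 + 4550 × 0.609 = 1830 + 2771 = 4601
Net migration: 15–29 − 150 → 3806; 45–59 + 410 → 4525
Giving 455 / 3806 / 3437 / 4525 / 4601.

455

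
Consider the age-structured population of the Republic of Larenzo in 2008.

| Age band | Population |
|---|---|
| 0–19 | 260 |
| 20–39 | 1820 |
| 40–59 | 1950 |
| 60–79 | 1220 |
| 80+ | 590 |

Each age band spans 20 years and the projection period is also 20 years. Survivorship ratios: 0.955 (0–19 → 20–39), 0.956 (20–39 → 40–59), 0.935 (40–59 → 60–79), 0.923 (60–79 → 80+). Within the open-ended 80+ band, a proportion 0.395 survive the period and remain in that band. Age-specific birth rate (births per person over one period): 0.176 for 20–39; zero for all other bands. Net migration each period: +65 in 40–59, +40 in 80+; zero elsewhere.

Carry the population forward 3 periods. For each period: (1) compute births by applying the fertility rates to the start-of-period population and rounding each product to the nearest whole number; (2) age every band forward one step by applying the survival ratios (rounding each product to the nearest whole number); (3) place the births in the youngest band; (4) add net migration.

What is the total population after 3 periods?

3233

Period 1:
Births: 1820 × 0.176 = 320
20–39: 260 × 0.955 = 248
40–59: 1820 × 0.956 = 1740
60–79: 1950 × 0.935 = 1823
80+: 1220 × 0.923 + 590 × 0.395 = 1126 + 233 = 1359
Net migration: 40–59 + 65 → 1805; 80+ + 40 → 1399
Giving 320 / 248 / 1805 / 1823 / 1399.
Period 2:
Births: 248 × 0.176 = 44
20–39: 320 × 0.955 = 306
40–59: 248 × 0.956 = 237
60–79: 1805 × 0.935 = 1688
80+: 1823 × 0.923 + 1399 × 0.395 = 1683 + 553 = 2236
Net migration: 40–59 + 65 → 302; 80+ + 40 → 2276
Giving 44 / 306 / 302 / 1688 / 2276.
Period 3:
Births: 306 × 0.176 = 54
20–39: 44 × 0.955 = 42
40–59: 306 × 0.956 = 293
60–79: 302 × 0.935 = 282
80+: 1688 × 0.923 + 2276 × 0.395 = 1558 + 899 = 2457
Net migration: 40–59 + 65 → 358; 80+ + 40 → 2497
Giving 54 / 42 / 358 / 282 / 2497.
Total after period 3: 54 + 42 + 358 + 282 + 2497 = 3233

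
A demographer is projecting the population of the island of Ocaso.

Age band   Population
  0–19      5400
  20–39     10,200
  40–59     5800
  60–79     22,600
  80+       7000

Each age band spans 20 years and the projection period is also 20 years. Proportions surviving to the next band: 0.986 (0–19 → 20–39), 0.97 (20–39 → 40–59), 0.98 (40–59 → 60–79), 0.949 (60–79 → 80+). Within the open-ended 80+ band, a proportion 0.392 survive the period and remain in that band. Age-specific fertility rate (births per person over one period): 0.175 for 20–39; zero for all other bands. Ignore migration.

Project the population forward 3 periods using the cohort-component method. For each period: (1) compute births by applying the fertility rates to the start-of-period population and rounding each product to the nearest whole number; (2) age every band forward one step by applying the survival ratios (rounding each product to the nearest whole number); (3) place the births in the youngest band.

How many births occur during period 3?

Let group 1 be 0–19 through group 5 = 80+.
After projecting period 1:
Births: 10200 * 0.175 = 1785
Group 2: 5400 * 0.986 = 5324
Group 3: 10200 * 0.97 = 9894
Group 4: 5800 * 0.98 = 5684
Group 5: 22600 * 0.949 + 7000 * 0.392 = 21447 + 2744 = 24191
End of period: [1785, 5324, 9894, 5684, 24191]
After projecting period 2:
Births: 5324 * 0.175 = 932
Group 2: 1785 * 0.986 = 1760
Group 3: 5324 * 0.97 = 5164
Group 4: 9894 * 0.98 = 9696
Group 5: 5684 * 0.949 + 24191 * 0.392 = 5394 + 9483 = 14877
End of period: [932, 1760, 5164, 9696, 14877]
After projecting period 3:
Births: 1760 * 0.175 = 308
Group 2: 932 * 0.986 = 919
Group 3: 1760 * 0.97 = 1707
Group 4: 5164 * 0.98 = 5061
Group 5: 9696 * 0.949 + 14877 * 0.392 = 9202 + 5832 = 15034
End of period: [308, 919, 1707, 5061, 15034]

308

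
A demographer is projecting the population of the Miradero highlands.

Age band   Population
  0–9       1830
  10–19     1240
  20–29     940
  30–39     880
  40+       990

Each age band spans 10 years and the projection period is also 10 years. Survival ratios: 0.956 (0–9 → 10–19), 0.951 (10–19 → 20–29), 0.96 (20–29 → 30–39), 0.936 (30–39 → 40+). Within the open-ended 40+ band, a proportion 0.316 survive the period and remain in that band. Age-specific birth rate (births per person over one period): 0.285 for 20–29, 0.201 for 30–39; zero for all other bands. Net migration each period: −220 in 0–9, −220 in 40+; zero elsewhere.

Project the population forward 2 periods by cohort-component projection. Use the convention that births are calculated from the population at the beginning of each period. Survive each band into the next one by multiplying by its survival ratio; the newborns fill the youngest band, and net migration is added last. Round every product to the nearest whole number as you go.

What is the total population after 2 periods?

Numbering the groups 1..5 from youngest to oldest:
Period 1.
Births: 940 × 0.285 = 268 ; 880 × 0.201 = 177 → 445
Group 2: 1830 × 0.956 = 1749
Group 3: 1240 × 0.951 = 1179
Group 4: 940 × 0.96 = 902
Group 5: 880 × 0.936 + 990 × 0.316 = 824 + 313 = 1137
Net migration: Group 1 − 220 → 225; Group 5 − 220 → 917
Population now: 0–9=225, 10–19=1749, 20–29=1179, 30–39=902, 40+=917
Period 2.
Births: 1179 × 0.285 = 336 ; 902 × 0.201 = 181 → 517
Group 2: 225 × 0.956 = 215
Group 3: 1749 × 0.951 = 1663
Group 4: 1179 × 0.96 = 1132
Group 5: 902 × 0.936 + 917 × 0.316 = 844 + 290 = 1134
Net migration: Group 1 − 220 → 297; Group 5 − 220 → 914
Population now: 0–9=297, 10–19=215, 20–29=1663, 30–39=1132, 40+=914
Total after period 2: 297 + 215 + 1663 + 1132 + 914 = 4221

4221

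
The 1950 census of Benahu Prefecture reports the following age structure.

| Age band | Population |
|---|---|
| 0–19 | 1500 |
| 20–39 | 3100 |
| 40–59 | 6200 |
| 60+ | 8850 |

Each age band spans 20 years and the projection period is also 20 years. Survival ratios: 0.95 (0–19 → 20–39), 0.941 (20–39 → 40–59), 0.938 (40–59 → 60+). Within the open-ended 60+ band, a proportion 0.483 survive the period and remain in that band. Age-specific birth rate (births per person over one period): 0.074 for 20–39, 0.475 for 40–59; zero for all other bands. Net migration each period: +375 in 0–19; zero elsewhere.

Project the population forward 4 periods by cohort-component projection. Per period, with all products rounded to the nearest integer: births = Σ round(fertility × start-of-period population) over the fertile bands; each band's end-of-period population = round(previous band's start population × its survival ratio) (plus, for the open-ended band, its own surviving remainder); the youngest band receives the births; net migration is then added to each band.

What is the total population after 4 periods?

(Bands numbered youngest = 1 to oldest = 4.)
— Period 1 —
Births: 3100 × 0.074 = 229  |  6200 × 0.475 = 2945 ⇒ total 3174
Band 2: 1500 × 0.95 = 1425
Band 3: 3100 × 0.941 = 2917
Band 4: 6200 × 0.938 + 8850 × 0.483 = 5816 + 4275 = 10091
Net migration: Band 1 + 375 → 3549
Giving 3549 / 1425 / 2917 / 10091.
— Period 2 —
Births: 1425 × 0.074 = 105  |  2917 × 0.475 = 1386 ⇒ total 1491
Band 2: 3549 × 0.95 = 3372
Band 3: 1425 × 0.941 = 1341
Band 4: 2917 × 0.938 + 10091 × 0.483 = 2736 + 4874 = 7610
Net migration: Band 1 + 375 → 1866
Giving 1866 / 3372 / 1341 / 7610.
— Period 3 —
Births: 3372 × 0.074 = 250  |  1341 × 0.475 = 637 ⇒ total 887
Band 2: 1866 × 0.95 = 1773
Band 3: 3372 × 0.941 = 3173
Band 4: 1341 × 0.938 + 7610 × 0.483 = 1258 + 3676 = 4934
Net migration: Band 1 + 375 → 1262
Giving 1262 / 1773 / 3173 / 4934.
— Period 4 —
Births: 1773 × 0.074 = 131  |  3173 × 0.475 = 1507 ⇒ total 1638
Band 2: 1262 × 0.95 = 1199
Band 3: 1773 × 0.941 = 1668
Band 4: 3173 × 0.938 + 4934 × 0.483 = 2976 + 2383 = 5359
Net migration: Band 1 + 375 → 2013
Giving 2013 / 1199 / 1668 / 5359.
Total after period 4: 2013 + 1199 + 1668 + 5359 = 10239

10239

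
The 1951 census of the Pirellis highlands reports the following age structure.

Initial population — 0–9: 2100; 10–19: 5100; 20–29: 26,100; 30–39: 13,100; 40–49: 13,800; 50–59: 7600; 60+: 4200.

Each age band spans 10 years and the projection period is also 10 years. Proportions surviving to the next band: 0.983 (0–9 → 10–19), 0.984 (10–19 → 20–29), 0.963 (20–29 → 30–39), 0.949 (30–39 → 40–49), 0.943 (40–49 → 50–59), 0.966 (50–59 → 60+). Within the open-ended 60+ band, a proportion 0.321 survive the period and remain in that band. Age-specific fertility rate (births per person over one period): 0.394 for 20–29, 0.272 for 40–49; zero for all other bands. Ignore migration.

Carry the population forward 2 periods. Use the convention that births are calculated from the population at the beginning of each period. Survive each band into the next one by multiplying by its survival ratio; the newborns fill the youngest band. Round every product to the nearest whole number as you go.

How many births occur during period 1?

14037

Period 1.
Births: 26100 × 0.394 = 10283, 13800 × 0.272 = 3754 — total 14037
10–19: 2100 × 0.983 = 2064
20–29: 5100 × 0.984 = 5018
30–39: 26100 × 0.963 = 25134
40–49: 13100 × 0.949 = 12432
50–59: 13800 × 0.943 = 13013
60+: 7600 × 0.966 + 4200 × 0.321 = 7342 + 1348 = 8690
→ [14037, 2064, 5018, 25134, 12432, 13013, 8690]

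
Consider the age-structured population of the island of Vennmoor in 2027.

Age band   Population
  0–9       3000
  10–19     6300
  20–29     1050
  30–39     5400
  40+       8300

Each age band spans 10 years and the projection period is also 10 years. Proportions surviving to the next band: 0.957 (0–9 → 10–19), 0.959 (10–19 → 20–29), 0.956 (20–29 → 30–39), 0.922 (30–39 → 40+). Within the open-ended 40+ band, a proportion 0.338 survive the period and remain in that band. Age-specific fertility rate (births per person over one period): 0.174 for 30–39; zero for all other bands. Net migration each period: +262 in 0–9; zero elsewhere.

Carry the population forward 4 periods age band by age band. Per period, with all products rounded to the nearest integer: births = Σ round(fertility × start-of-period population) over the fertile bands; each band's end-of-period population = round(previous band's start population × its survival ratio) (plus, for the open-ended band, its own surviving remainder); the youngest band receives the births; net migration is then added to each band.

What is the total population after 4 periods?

After projecting period 1:
Births: 5400 * 0.174 = 940
10–19: 3000 * 0.957 = 2871
20–29: 6300 * 0.959 = 6042
30–39: 1050 * 0.956 = 1004
40+: 5400 * 0.922 + 8300 * 0.338 = 4979 + 2805 = 7784
Net migration: 0–9 + 262 → 1202
Giving 1202 / 2871 / 6042 / 1004 / 7784.
After projecting period 2:
Births: 1004 * 0.174 = 175
10–19: 1202 * 0.957 = 1150
20–29: 2871 * 0.959 = 2753
30–39: 6042 * 0.956 = 5776
40+: 1004 * 0.922 + 7784 * 0.338 = 926 + 2631 = 3557
Net migration: 0–9 + 262 → 437
Giving 437 / 1150 / 2753 / 5776 / 3557.
After projecting period 3:
Births: 5776 * 0.174 = 1005
10–19: 437 * 0.957 = 418
20–29: 1150 * 0.959 = 1103
30–39: 2753 * 0.956 = 2632
40+: 5776 * 0.922 + 3557 * 0.338 = 5325 + 1202 = 6527
Net migration: 0–9 + 262 → 1267
Giving 1267 / 418 / 1103 / 2632 / 6527.
After projecting period 4:
Births: 2632 * 0.174 = 458
10–19: 1267 * 0.957 = 1213
20–29: 418 * 0.959 = 401
30–39: 1103 * 0.956 = 1054
40+: 2632 * 0.922 + 6527 * 0.338 = 2427 + 2206 = 4633
Net migration: 0–9 + 262 → 720
Giving 720 / 1213 / 401 / 1054 / 4633.
Total after period 4: 720 + 1213 + 401 + 1054 + 4633 = 8021

8021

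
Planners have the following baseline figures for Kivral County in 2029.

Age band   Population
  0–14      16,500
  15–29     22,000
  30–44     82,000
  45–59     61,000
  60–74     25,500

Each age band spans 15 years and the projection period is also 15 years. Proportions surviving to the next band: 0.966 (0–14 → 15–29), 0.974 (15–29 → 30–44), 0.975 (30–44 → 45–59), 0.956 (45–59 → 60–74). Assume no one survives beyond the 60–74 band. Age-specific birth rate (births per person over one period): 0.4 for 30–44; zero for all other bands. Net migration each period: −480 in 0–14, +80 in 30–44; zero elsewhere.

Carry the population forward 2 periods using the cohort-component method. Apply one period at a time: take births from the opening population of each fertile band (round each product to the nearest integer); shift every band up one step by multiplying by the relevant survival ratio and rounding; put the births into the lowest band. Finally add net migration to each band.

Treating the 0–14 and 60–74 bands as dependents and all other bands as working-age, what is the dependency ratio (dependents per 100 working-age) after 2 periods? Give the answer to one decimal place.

124.7

Period 1:
Births: 82000 × 0.4 = 32800
15–29: 16500 × 0.966 = 15939
30–44: 22000 × 0.974 = 21428
45–59: 82000 × 0.975 = 79950
60–74: 61000 × 0.956 = 58316
Net migration: 0–14 − 480 → 32320; 30–44 + 80 → 21508
Population now: 0–14=32320, 15–29=15939, 30–44=21508, 45–59=79950, 60–74=58316
Period 2:
Births: 21508 × 0.4 = 8603
15–29: 32320 × 0.966 = 31221
30–44: 15939 × 0.974 = 15525
45–59: 21508 × 0.975 = 20970
60–74: 79950 × 0.956 = 76432
Net migration: 0–14 − 480 → 8123; 30–44 + 80 → 15605
Population now: 0–14=8123, 15–29=31221, 30–44=15605, 45–59=20970, 60–74=76432
Dependents (band 0–14 + band 60–74) = 8123 + 76432 = 84555; working-age = 67796; ratio = 84555/67796 × 100 = 124.7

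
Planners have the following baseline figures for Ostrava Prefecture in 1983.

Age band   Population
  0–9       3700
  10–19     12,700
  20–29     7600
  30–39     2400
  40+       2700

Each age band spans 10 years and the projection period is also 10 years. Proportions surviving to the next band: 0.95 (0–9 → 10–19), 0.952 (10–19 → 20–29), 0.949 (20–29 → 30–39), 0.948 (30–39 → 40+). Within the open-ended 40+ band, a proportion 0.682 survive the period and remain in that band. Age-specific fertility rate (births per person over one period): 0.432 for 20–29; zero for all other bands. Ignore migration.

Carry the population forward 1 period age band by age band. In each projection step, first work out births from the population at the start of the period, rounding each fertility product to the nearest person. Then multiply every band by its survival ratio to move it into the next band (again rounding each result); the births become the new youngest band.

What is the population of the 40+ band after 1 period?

After projecting period 1:
Births: 7600 × 0.432 = 3283
10–19: 3700 × 0.95 = 3515
20–29: 12700 × 0.952 = 12090
30–39: 7600 × 0.949 = 7212
40+: 2400 × 0.948 + 2700 × 0.682 = 2275 + 1841 = 4116
Giving 3283 / 3515 / 12090 / 7212 / 4116.

4116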